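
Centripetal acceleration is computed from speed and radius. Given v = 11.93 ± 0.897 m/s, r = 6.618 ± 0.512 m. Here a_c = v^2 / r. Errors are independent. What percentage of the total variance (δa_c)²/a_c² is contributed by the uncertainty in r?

20.9%

(δa_c/a_c)² = (2·δv/v)² + (-1·δr/r)²
  v term: (2×0.0752)² = 0.0226
  r term: (-1×0.0774)² = 0.00599
Total = 0.0286. Share from r = 0.00599/0.0286 = 0.209.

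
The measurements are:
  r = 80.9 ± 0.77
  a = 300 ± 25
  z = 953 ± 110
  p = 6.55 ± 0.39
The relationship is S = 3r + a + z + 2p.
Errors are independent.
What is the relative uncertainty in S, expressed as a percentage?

7.48%

Each term contributes (cᵢ δxᵢ)² to (δS)²:
  (3·δr)² = 5.34;  (δa)² = 625;  (δz)² = 12100;  (2·δp)² = 0.608
δS = √(12700) = 113
S = 1510, so δS/S = 113/1510 = 0.0748.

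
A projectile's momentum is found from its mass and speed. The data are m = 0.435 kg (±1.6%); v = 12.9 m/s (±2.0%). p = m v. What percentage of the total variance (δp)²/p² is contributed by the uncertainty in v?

(δp/p)² = (1·δm/m)² + (1·δv/v)²
  m term: (1×0.0160)² = 0.000256
  v term: (1×0.0200)² = 0.000400
Total = 0.000656. Share from v = 0.000400/0.000656 = 0.610.

61.0%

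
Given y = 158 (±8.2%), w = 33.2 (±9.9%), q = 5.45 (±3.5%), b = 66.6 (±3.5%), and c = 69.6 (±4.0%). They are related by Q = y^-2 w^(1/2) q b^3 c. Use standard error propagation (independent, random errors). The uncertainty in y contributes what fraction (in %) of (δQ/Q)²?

62.3%

(δQ/Q)² = (-2·δy/y)² + (½·δw/w)² + (1·δq/q)² + (3·δb/b)² + (1·δc/c)²
  y term: (-2×0.0820)² = 0.0269
  w term: (0.5×0.0990)² = 0.00245
  q term: (1×0.0350)² = 0.00123
  b term: (3×0.0350)² = 0.0110
  c term: (1×0.0400)² = 0.00160
Total = 0.0432. Share from y = 0.0269/0.0432 = 0.623.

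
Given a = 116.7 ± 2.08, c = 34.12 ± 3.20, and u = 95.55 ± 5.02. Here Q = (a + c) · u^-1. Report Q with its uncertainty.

Let w = a + c = 150.8. δw = √(δa² + δc²) = √(4.33 + 10.2) = 3.82, so δw/w = 0.0253.
Q is then a monomial in w, u:
δQ/Q = √((δw/w)² + (-1·δu/u)²) = √(0.000640 + 0.00276) = 0.0583
Q = 1.578, so δQ = 0.0583 × 1.578 = 0.0920.

1.578 ± 0.0920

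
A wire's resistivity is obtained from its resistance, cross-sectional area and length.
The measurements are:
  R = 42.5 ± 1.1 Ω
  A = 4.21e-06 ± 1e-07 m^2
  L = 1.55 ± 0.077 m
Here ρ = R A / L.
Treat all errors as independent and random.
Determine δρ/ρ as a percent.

6.08%

ρ is a product of powers, so relative uncertainties combine in quadrature:
  (1·δR/R)² = (1×0.0259)² = 0.000670;  (1·δA/A)² = (1×0.0238)² = 0.000564;  (-1·δL/L)² = (-1×0.0497)² = 0.00247
δρ/ρ = √(0.00370) = 0.0608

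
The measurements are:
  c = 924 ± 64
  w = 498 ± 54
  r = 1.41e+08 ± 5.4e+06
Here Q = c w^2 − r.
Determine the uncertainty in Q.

5.24e+07

Let p = c·w^2 = 2.29e+08. δp/p = √((1·δc/c)² + (2·δw/w)²) = √(0.00480 + 0.0470) = 0.228, so δp = 5.22e+07.
Q = p − r: δQ = √(δp² + δr²) = √(2.72e+15 + 2.92e+13) = 5.24e+07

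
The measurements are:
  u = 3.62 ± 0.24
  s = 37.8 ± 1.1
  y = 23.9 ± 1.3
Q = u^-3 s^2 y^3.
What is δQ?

Relative error in a monomial: (δQ/Q)² = Σ (nᵢ · δxᵢ/xᵢ)².
  (-3·δu/u)² = (-3×0.0663)² = 0.0396;  (2·δs/s)² = (2×0.0291)² = 0.00339;  (3·δy/y)² = (3×0.0544)² = 0.0266
δQ/Q = √(0.0696) = 0.264
Q = 4.11e+05, so δQ = 0.264 × 4.11e+05 = 1.08e+05.

1.08e+05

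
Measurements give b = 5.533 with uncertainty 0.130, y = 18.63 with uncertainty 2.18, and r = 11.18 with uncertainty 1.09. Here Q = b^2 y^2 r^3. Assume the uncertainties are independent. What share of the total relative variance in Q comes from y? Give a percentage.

(δQ/Q)² = (2·δb/b)² + (2·δy/y)² + (3·δr/r)²
  b term: (2×0.0235)² = 0.00221
  y term: (2×0.117)² = 0.0548
  r term: (3×0.0975)² = 0.0855
Total = 0.143. Share from y = 0.0548/0.143 = 0.384.

38.4%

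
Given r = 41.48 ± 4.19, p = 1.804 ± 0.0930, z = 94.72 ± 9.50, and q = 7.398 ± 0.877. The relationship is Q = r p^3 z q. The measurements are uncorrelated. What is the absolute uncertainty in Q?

Each factor contributes (exponent × relative error)² to (δQ/Q)²:
  (1·δr/r)² = (1×0.101)² = 0.0102;  (3·δp/p)² = (3×0.0516)² = 0.0239;  (1·δz/z)² = (1×0.100)² = 0.0101;  (1·δq/q)² = (1×0.119)² = 0.0141
δQ/Q = √(0.0582) = 0.241
Q = 170600, so δQ = 0.241 × 170600 = 41200.

41200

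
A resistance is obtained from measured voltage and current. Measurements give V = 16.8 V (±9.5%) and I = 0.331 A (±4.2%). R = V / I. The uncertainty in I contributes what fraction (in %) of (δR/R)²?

(δR/R)² = (1·δV/V)² + (-1·δI/I)²
  V term: (1×0.0950)² = 0.00903
  I term: (-1×0.0420)² = 0.00176
Total = 0.0108. Share from I = 0.00176/0.0108 = 0.163.

16.3%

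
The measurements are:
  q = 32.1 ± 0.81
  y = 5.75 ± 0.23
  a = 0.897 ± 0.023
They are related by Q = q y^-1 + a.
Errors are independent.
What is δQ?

Let p = q·y^-1 = 5.58. δp/p = √((1·δq/q)² + (-1·δy/y)²) = √(0.000637 + 0.00160) = 0.0473, so δp = 0.264.
Q = p + a: δQ = √(δp² + δa²) = √(0.0697 + 0.000529) = 0.265

0.265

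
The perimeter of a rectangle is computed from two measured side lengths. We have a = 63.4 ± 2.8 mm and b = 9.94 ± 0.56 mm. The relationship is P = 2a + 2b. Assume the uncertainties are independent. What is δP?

5.71 mm

P is a linear combination, so absolute uncertainties add in quadrature:
  (2·δa)² = 31.4;  (2·δb)² = 1.25
δP = √(32.6) = 5.71 mm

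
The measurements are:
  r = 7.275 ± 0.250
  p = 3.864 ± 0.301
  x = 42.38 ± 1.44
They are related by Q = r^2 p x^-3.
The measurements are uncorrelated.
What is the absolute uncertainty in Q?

0.000391

Products/powers → add relative errors in quadrature, weighted by exponent:
  (2·δr/r)² = (2×0.0344)² = 0.00472;  (1·δp/p)² = (1×0.0779)² = 0.00607;  (-3·δx/x)² = (-3×0.0340)² = 0.0104
δQ/Q = √(0.0212) = 0.146
Q = 0.002687, so δQ = 0.146 × 0.002687 = 0.000391.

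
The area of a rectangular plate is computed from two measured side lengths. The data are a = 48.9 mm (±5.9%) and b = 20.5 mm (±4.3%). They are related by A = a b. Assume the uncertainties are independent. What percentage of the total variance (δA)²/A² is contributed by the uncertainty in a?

65.3%

(δA/A)² = (1·δa/a)² + (1·δb/b)²
  a term: (1×0.0590)² = 0.00348
  b term: (1×0.0430)² = 0.00185
Total = 0.00533. Share from a = 0.00348/0.00533 = 0.653.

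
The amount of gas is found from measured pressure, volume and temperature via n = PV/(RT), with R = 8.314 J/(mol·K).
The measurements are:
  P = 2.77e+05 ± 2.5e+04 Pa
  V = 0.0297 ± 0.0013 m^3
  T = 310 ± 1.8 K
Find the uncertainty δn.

0.321 mol

Relative error in a monomial: (δn/n)² = Σ (nᵢ · δxᵢ/xᵢ)².
  (1·δP/P)² = (1×0.0903)² = 0.00815;  (1·δV/V)² = (1×0.0438)² = 0.00192;  (-1·δT/T)² = (-1×0.00581)² = 3.37e-05
δn/n = √(0.0101) = 0.100
n = 3.19 mol, so δn = 0.100 × 3.19 = 0.321 mol.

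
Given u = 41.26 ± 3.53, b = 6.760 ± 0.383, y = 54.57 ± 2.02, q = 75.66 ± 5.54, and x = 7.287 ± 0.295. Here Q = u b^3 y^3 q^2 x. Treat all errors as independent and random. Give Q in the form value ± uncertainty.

Products/powers → add relative errors in quadrature, weighted by exponent:
  (1·δu/u)² = (1×0.0856)² = 0.00732;  (3·δb/b)² = (3×0.0567)² = 0.0289;  (3·δy/y)² = (3×0.0370)² = 0.0123;  (2·δq/q)² = (2×0.0732)² = 0.0214;  (1·δx/x)² = (1×0.0405)² = 0.00164
δQ/Q = √(0.0716) = 0.268
Q = 8.64e+13, so δQ = 0.268 × 8.64e+13 = 2.31e+13.

(8.640 ± 2.31) × 10^13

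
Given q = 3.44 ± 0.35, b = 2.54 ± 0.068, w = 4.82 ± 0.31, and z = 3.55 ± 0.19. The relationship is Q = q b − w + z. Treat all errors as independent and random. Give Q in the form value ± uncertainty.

Let p = q·b = 8.74. δp/p = √((1·δq/q)² + (1·δb/b)²) = √(0.0104 + 0.000717) = 0.105, so δp = 0.919.
Q = p − w + z: δQ = √(δp² + δw² + δz²) = √(0.845 + 0.0961 + 0.0361) = 0.989
Q = 7.47.

7.47 ± 0.989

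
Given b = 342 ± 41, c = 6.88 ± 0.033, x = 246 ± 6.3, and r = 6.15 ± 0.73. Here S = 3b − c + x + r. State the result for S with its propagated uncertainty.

Sums and differences: (δS)² = Σ (cᵢ δxᵢ)².
  (3·δb)² = 15100;  (δc)² = 0.00109;  (δx)² = 39.7;  (δr)² = 0.533
δS = √(15200) = 123
S = 1270.

1270 ± 123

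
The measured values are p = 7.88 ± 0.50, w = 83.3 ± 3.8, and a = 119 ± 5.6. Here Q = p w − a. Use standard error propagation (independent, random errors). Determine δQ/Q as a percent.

Let h = p·w = 656. δh/h = √((1·δp/p)² + (1·δw/w)²) = √(0.00403 + 0.00208) = 0.0781, so δh = 51.3.
Q = h − a: δQ = √(δh² + δa²) = √(2630 + 31.4) = 51.6
Q = 537, so δQ/Q = 51.6/537 = 0.0960.

9.60%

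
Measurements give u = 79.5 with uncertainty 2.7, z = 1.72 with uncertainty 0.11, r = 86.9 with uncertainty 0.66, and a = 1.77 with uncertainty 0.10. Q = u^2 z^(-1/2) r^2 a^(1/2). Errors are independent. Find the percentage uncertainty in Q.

8.16%

Relative error in a monomial: (δQ/Q)² = Σ (nᵢ · δxᵢ/xᵢ)².
  (2·δu/u)² = (2×0.0340)² = 0.00461;  (−½·δz/z)² = (-0.5×0.0640)² = 0.00102;  (2·δr/r)² = (2×0.00759)² = 0.000231;  (½·δa/a)² = (0.5×0.0565)² = 0.000798
δQ/Q = √(0.00666) = 0.0816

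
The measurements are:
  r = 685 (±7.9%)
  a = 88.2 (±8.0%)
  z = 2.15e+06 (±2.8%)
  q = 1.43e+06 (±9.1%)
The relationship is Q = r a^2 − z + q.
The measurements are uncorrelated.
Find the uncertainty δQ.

Let p = r·a^2 = 5.33e+06. δp/p = √((1·δr/r)² + (2·δa/a)²) = √(0.00624 + 0.0256) = 0.178, so δp = 9.51e+05.
Q = p − z + q: δQ = √(δp² + δz² + δq²) = √(9.04e+11 + 3.62e+09 + 1.69e+10) = 9.62e+05

9.62e+05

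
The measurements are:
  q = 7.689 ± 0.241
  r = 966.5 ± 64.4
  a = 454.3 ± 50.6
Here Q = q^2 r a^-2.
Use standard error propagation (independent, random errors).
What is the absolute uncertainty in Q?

0.0667

Since Q is a product/quotient, work with relative uncertainties:
  (2·δq/q)² = (2×0.0313)² = 0.00393;  (1·δr/r)² = (1×0.0666)² = 0.00444;  (-2·δa/a)² = (-2×0.111)² = 0.0496
δQ/Q = √(0.0580) = 0.241
Q = 0.2769, so δQ = 0.241 × 0.2769 = 0.0667.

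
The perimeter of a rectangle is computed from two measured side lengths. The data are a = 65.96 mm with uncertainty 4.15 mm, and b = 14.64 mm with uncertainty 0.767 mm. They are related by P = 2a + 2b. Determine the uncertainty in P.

Sums and differences: (δP)² = Σ (cᵢ δxᵢ)².
  (2·δa)² = 68.9;  (2·δb)² = 2.35
δP = √(71.2) = 8.44 mm

8.44 mm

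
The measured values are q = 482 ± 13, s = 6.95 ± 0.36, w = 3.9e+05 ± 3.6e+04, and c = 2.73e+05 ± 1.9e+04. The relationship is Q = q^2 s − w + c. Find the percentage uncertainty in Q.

8.51%

Let p = q^2·s = 1.61e+06. δp/p = √((2·δq/q)² + (1·δs/s)²) = √(0.00291 + 0.00268) = 0.0748, so δp = 1.21e+05.
Q = p − w + c: δQ = √(δp² + δw² + δc²) = √(1.46e+10 + 1.3e+09 + 3.61e+08) = 1.27e+05
Q = 1.5e+06, so δQ/Q = 1.27e+05/1.5e+06 = 0.0851.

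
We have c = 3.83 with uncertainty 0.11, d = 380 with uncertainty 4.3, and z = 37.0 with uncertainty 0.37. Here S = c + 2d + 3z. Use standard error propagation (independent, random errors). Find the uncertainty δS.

8.67

S is a linear combination, so absolute uncertainties add in quadrature:
  (δc)² = 0.0121;  (2·δd)² = 74.0;  (3·δz)² = 1.23
δS = √(75.2) = 8.67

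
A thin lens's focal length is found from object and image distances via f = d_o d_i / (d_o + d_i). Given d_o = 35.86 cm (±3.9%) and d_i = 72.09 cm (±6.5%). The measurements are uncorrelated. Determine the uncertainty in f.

∂f/∂d_o = (d_i/(d_o+d_i))² = 0.446;  ∂f/∂d_i = (d_o/(d_o+d_i))² = 0.110
δf = √((∂f/∂d_o · δd_o)² + (∂f/∂d_i · δd_i)²) = √(0.389 + 0.267) = 0.810 cm

0.810 cm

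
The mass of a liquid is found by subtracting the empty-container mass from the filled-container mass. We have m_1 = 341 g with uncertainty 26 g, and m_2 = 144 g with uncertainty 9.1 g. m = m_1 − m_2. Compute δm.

27.5 g

m is a linear combination, so absolute uncertainties add in quadrature:
  (δm_1)² = 676;  (δm_2)² = 82.8
δm = √(759) = 27.5 g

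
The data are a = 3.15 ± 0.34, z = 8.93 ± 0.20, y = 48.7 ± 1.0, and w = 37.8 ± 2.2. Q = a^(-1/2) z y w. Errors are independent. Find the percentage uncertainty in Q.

8.50%

Relative error in a monomial: (δQ/Q)² = Σ (nᵢ · δxᵢ/xᵢ)².
  (−½·δa/a)² = (-0.5×0.108)² = 0.00291;  (1·δz/z)² = (1×0.0224)² = 0.000502;  (1·δy/y)² = (1×0.0205)² = 0.000422;  (1·δw/w)² = (1×0.0582)² = 0.00339
δQ/Q = √(0.00722) = 0.0850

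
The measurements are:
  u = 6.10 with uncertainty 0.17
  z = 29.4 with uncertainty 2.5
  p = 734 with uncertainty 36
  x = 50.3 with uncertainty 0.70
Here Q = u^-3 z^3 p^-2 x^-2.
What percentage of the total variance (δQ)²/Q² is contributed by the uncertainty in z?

78.9%

(δQ/Q)² = (-3·δu/u)² + (3·δz/z)² + (-2·δp/p)² + (-2·δx/x)²
  u term: (-3×0.0279)² = 0.00699
  z term: (3×0.0850)² = 0.0651
  p term: (-2×0.0490)² = 0.00962
  x term: (-2×0.0139)² = 0.000775
Total = 0.0825. Share from z = 0.0651/0.0825 = 0.789.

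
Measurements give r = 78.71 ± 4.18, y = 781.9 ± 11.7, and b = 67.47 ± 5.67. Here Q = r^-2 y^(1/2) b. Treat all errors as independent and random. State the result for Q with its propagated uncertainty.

Since Q is a product/quotient, work with relative uncertainties:
  (-2·δr/r)² = (-2×0.0531)² = 0.0113;  (½·δy/y)² = (0.5×0.0150)² = 5.6e-05;  (1·δb/b)² = (1×0.0840)² = 0.00706
δQ/Q = √(0.0184) = 0.136
Q = 0.3045, so δQ = 0.136 × 0.3045 = 0.0413.

0.3045 ± 0.0413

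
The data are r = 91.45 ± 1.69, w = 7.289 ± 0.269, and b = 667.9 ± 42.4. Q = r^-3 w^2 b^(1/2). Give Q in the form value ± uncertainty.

0.001795 ± 0.000175

Relative error in a monomial: (δQ/Q)² = Σ (nᵢ · δxᵢ/xᵢ)².
  (-3·δr/r)² = (-3×0.0185)² = 0.00307;  (2·δw/w)² = (2×0.0369)² = 0.00545;  (½·δb/b)² = (0.5×0.0635)² = 0.00101
δQ/Q = √(0.00953) = 0.0976
Q = 0.001795, so δQ = 0.0976 × 0.001795 = 0.000175.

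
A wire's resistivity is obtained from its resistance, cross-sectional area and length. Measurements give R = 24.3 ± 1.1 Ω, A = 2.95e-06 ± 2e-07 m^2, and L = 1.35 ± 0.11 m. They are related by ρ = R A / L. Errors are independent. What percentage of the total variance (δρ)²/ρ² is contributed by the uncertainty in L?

(δρ/ρ)² = (1·δR/R)² + (1·δA/A)² + (-1·δL/L)²
  R term: (1×0.0453)² = 0.00205
  A term: (1×0.0678)² = 0.00460
  L term: (-1×0.0815)² = 0.00664
Total = 0.0133. Share from L = 0.00664/0.0133 = 0.500.

50.0%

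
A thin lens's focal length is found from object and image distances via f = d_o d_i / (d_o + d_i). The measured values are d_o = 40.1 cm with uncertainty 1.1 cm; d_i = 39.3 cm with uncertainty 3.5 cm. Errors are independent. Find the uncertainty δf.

0.933 cm

∂f/∂d_o = (d_i/(d_o+d_i))² = 0.245;  ∂f/∂d_i = (d_o/(d_o+d_i))² = 0.255
δf = √((∂f/∂d_o · δd_o)² + (∂f/∂d_i · δd_i)²) = √(0.0726 + 0.797) = 0.933 cm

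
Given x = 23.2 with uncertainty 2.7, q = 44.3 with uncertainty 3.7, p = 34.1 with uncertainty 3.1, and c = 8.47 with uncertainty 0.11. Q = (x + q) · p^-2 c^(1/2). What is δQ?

Let u = x + q = 67.5. δu = √(δx² + δq²) = √(7.29 + 13.7) = 4.58, so δu/u = 0.0679.
Q is then a monomial in u, p, c:
δQ/Q = √((δu/u)² + (-2·δp/p)² + (½·δc/c)²) = √(0.00460 + 0.0331 + 4.22e-05) = 0.194
Q = 0.169, so δQ = 0.194 × 0.169 = 0.0328.

0.0328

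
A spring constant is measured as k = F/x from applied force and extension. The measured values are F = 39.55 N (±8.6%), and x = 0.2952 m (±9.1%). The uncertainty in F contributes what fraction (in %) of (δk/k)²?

47.2%

(δk/k)² = (1·δF/F)² + (-1·δx/x)²
  F term: (1×0.0860)² = 0.00740
  x term: (-1×0.0910)² = 0.00828
Total = 0.0157. Share from F = 0.00740/0.0157 = 0.472.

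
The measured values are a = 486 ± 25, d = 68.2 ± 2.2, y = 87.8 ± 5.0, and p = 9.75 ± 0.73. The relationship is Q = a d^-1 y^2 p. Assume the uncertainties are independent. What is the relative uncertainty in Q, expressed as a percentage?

14.9%

Products/powers → add relative errors in quadrature, weighted by exponent:
  (1·δa/a)² = (1×0.0514)² = 0.00265;  (-1·δd/d)² = (-1×0.0323)² = 0.00104;  (2·δy/y)² = (2×0.0569)² = 0.0130;  (1·δp/p)² = (1×0.0749)² = 0.00561
δQ/Q = √(0.0223) = 0.149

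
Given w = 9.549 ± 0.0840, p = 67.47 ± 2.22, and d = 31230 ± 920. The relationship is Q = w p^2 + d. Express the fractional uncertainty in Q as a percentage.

4.06%

Let h = w·p^2 = 43470. δh/h = √((1·δw/w)² + (2·δp/p)²) = √(7.74e-05 + 0.00433) = 0.0664, so δh = 2890.
Q = h + d: δQ = √(δh² + δd²) = √(8.33e+06 + 8.46e+05) = 3030
Q = 74700, so δQ/Q = 3030/74700 = 0.0406.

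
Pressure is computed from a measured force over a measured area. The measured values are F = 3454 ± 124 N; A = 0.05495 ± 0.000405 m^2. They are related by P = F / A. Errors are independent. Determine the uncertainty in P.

P is a product of powers, so relative uncertainties combine in quadrature:
  (1·δF/F)² = (1×0.0359)² = 0.00129;  (-1·δA/A)² = (-1×0.00737)² = 5.43e-05
δP/P = √(0.00134) = 0.0366
P = 62860 Pa, so δP = 0.0366 × 62860 = 2300 Pa.

2300 Pa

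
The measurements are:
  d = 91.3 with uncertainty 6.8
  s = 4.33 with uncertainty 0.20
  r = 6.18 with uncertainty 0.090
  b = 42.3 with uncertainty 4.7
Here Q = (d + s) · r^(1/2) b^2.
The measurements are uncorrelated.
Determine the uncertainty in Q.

99300

Let u = d + s = 95.6. δu = √(δd² + δs²) = √(46.2 + 0.0400) = 6.80, so δu/u = 0.0711.
Q is then a monomial in u, r, b:
δQ/Q = √((δu/u)² + (½·δr/r)² + (2·δb/b)²) = √(0.00506 + 5.3e-05 + 0.0494) = 0.233
Q = 4.25e+05, so δQ = 0.233 × 4.25e+05 = 99300.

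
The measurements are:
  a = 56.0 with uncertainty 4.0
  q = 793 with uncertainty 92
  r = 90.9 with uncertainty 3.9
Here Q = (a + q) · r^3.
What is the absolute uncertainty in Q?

1.07e+08

Let u = a + q = 849. δu = √(δa² + δq²) = √(16.0 + 8460) = 92.1, so δu/u = 0.108.
Q is then a monomial in u, r:
δQ/Q = √((δu/u)² + (3·δr/r)²) = √(0.0118 + 0.0166) = 0.168
Q = 6.38e+08, so δQ = 0.168 × 6.38e+08 = 1.07e+08.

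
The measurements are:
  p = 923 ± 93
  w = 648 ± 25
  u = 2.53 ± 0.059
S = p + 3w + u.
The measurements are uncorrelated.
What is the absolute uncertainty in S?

119

Each term contributes (cᵢ δxᵢ)² to (δS)²:
  (δp)² = 8650;  (3·δw)² = 5620;  (δu)² = 0.00348
δS = √(14300) = 119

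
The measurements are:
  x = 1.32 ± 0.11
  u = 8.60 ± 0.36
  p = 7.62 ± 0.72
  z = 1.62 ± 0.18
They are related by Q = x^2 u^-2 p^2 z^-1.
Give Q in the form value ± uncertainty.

0.844 ± 0.243

Q is a product of powers, so relative uncertainties combine in quadrature:
  (2·δx/x)² = (2×0.0833)² = 0.0278;  (-2·δu/u)² = (-2×0.0419)² = 0.00701;  (2·δp/p)² = (2×0.0945)² = 0.0357;  (-1·δz/z)² = (-1×0.111)² = 0.0123
δQ/Q = √(0.0828) = 0.288
Q = 0.844, so δQ = 0.288 × 0.844 = 0.243.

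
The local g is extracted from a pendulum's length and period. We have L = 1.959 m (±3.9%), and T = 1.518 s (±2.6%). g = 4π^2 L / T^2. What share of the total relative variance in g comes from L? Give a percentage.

(δg/g)² = (1·δL/L)² + (-2·δT/T)²
  L term: (1×0.0390)² = 0.00152
  T term: (-2×0.0260)² = 0.00270
Total = 0.00423. Share from L = 0.00152/0.00423 = 0.360.

36.0%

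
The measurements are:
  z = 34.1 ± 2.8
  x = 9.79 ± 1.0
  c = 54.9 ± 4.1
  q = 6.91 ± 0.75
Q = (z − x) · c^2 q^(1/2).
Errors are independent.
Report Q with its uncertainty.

Let u = z − x = 24.3. δu = √(δz² + δx²) = √(7.84 + 1.00) = 2.97, so δu/u = 0.122.
Q is then a monomial in u, c, q:
δQ/Q = √((δu/u)² + (2·δc/c)² + (½·δq/q)²) = √(0.0150 + 0.0223 + 0.00295) = 0.201
Q = 1.93e+05, so δQ = 0.201 × 1.93e+05 = 38600.

(1.93 ± 0.386) × 10^5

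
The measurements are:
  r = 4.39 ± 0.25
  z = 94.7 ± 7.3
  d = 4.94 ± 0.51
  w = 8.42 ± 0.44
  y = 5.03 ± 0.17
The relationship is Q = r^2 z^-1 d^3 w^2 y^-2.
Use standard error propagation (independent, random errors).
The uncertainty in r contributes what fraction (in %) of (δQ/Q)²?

(δQ/Q)² = (2·δr/r)² + (-1·δz/z)² + (3·δd/d)² + (2·δw/w)² + (-2·δy/y)²
  r term: (2×0.0569)² = 0.0130
  z term: (-1×0.0771)² = 0.00594
  d term: (3×0.103)² = 0.0959
  w term: (2×0.0523)² = 0.0109
  y term: (-2×0.0338)² = 0.00457
Total = 0.130. Share from r = 0.0130/0.130 = 0.0995.

9.95%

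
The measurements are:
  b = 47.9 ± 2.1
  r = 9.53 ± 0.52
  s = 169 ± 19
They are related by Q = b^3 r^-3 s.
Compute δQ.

5110

Since Q is a product/quotient, work with relative uncertainties:
  (3·δb/b)² = (3×0.0438)² = 0.0173;  (-3·δr/r)² = (-3×0.0546)² = 0.0268;  (1·δs/s)² = (1×0.112)² = 0.0126
δQ/Q = √(0.0567) = 0.238
Q = 21500, so δQ = 0.238 × 21500 = 5110.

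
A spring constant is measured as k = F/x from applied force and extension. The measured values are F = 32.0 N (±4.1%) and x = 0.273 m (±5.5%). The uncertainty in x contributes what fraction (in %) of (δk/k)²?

(δk/k)² = (1·δF/F)² + (-1·δx/x)²
  F term: (1×0.0410)² = 0.00168
  x term: (-1×0.0550)² = 0.00302
Total = 0.00471. Share from x = 0.00302/0.00471 = 0.643.

64.3%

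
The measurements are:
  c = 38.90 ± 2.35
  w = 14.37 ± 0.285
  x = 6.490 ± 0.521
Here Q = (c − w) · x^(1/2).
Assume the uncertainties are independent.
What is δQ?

6.53

Let u = c − w = 24.53. δu = √(δc² + δw²) = √(5.52 + 0.0812) = 2.37, so δu/u = 0.0965.
Q is then a monomial in u, x:
δQ/Q = √((δu/u)² + (½·δx/x)²) = √(0.00931 + 0.00161) = 0.105
Q = 62.49, so δQ = 0.105 × 62.49 = 6.53.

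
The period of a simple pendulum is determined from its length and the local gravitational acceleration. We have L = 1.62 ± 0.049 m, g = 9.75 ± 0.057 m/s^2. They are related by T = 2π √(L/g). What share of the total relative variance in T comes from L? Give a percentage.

(δT/T)² = (½·δL/L)² + (−½·δg/g)²
  L term: (0.5×0.0302)² = 0.000229
  g term: (-0.5×0.00585)² = 8.54e-06
Total = 0.000237. Share from L = 0.000229/0.000237 = 0.964.

96.4%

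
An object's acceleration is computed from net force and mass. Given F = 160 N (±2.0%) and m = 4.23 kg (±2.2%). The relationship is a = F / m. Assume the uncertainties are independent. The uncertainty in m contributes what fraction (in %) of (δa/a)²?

(δa/a)² = (1·δF/F)² + (-1·δm/m)²
  F term: (1×0.0200)² = 0.000400
  m term: (-1×0.0220)² = 0.000484
Total = 0.000884. Share from m = 0.000484/0.000884 = 0.548.

54.8%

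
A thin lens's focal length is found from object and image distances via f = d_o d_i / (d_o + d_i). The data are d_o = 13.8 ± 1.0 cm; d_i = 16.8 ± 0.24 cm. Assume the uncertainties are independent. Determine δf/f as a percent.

∂f/∂d_o = (d_i/(d_o+d_i))² = 0.301;  ∂f/∂d_i = (d_o/(d_o+d_i))² = 0.203
δf = √((∂f/∂d_o · δd_o)² + (∂f/∂d_i · δd_i)²) = √(0.0909 + 0.00238) = 0.305 cm
f = 7.58 cm, so δf/f = 0.305/7.58 = 0.0403.

4.03%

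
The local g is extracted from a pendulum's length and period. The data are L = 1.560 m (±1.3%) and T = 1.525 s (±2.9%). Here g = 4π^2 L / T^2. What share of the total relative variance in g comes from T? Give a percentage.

95.2%

(δg/g)² = (1·δL/L)² + (-2·δT/T)²
  L term: (1×0.0130)² = 0.000169
  T term: (-2×0.0290)² = 0.00336
Total = 0.00353. Share from T = 0.00336/0.00353 = 0.952.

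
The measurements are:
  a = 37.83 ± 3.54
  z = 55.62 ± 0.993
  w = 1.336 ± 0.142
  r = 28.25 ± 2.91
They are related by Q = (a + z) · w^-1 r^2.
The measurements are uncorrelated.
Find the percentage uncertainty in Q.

Let u = a + z = 93.45. δu = √(δa² + δz²) = √(12.5 + 0.986) = 3.68, so δu/u = 0.0393.
Q is then a monomial in u, w, r:
δQ/Q = √((δu/u)² + (-1·δw/w)² + (2·δr/r)²) = √(0.00155 + 0.0113 + 0.0424) = 0.235

23.5%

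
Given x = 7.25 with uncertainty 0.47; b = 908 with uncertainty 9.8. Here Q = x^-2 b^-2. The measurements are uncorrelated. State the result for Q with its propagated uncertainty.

Q is a product of powers, so relative uncertainties combine in quadrature:
  (-2·δx/x)² = (-2×0.0648)² = 0.0168;  (-2·δb/b)² = (-2×0.0108)² = 0.000466
δQ/Q = √(0.0173) = 0.131
Q = 2.31e-08, so δQ = 0.131 × 2.31e-08 = 3.03e-09.

(2.31 ± 0.303) × 10^-8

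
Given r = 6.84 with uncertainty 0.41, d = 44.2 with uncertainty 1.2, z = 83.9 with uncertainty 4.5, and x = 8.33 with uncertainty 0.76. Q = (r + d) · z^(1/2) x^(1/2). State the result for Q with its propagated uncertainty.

Let u = r + d = 51.0. δu = √(δr² + δd²) = √(0.168 + 1.44) = 1.27, so δu/u = 0.0248.
Q is then a monomial in u, z, x:
δQ/Q = √((δu/u)² + (½·δz/z)² + (½·δx/x)²) = √(0.000617 + 0.000719 + 0.00208) = 0.0585
Q = 1350, so δQ = 0.0585 × 1350 = 78.9.

1350 ± 78.9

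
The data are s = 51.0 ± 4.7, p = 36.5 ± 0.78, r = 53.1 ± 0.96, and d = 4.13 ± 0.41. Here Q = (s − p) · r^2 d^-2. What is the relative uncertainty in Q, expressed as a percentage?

38.6%

Let u = s − p = 14.5. δu = √(δs² + δp²) = √(22.1 + 0.608) = 4.76, so δu/u = 0.329.
Q is then a monomial in u, r, d:
δQ/Q = √((δu/u)² + (2·δr/r)² + (-2·δd/d)²) = √(0.108 + 0.00131 + 0.0394) = 0.386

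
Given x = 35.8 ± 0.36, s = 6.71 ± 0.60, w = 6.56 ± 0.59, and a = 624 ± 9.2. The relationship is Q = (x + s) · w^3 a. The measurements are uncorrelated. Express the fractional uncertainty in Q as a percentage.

Let u = x + s = 42.5. δu = √(δx² + δs²) = √(0.130 + 0.360) = 0.700, so δu/u = 0.0165.
Q is then a monomial in u, w, a:
δQ/Q = √((δu/u)² + (3·δw/w)² + (1·δa/a)²) = √(0.000271 + 0.0728 + 0.000217) = 0.271

27.1%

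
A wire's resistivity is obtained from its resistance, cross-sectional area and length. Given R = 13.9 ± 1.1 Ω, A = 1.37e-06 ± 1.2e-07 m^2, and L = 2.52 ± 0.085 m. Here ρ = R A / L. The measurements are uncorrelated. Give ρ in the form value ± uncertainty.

(7.56 ± 0.928) × 10^-6 Ω·m

Each factor contributes (exponent × relative error)² to (δρ/ρ)²:
  (1·δR/R)² = (1×0.0791)² = 0.00626;  (1·δA/A)² = (1×0.0876)² = 0.00767;  (-1·δL/L)² = (-1×0.0337)² = 0.00114
δρ/ρ = √(0.0151) = 0.123
ρ = 7.56e-06 Ω·m, so δρ = 0.123 × 7.56e-06 = 9.28e-07 Ω·m.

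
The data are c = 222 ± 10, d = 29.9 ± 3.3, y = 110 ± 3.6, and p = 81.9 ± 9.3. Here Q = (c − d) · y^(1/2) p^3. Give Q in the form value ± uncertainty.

Let u = c − d = 192. δu = √(δc² + δd²) = √(100 + 10.9) = 10.5, so δu/u = 0.0548.
Q is then a monomial in u, y, p:
δQ/Q = √((δu/u)² + (½·δy/y)² + (3·δp/p)²) = √(0.00300 + 0.000268 + 0.116) = 0.345
Q = 1.11e+09, so δQ = 0.345 × 1.11e+09 = 3.82e+08.

(1.11 ± 0.382) × 10^9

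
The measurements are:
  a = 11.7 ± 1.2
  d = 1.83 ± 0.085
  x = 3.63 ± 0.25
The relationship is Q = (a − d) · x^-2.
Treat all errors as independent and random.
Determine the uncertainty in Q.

0.138

Let u = a − d = 9.87. δu = √(δa² + δd²) = √(1.44 + 0.00723) = 1.20, so δu/u = 0.122.
Q is then a monomial in u, x:
δQ/Q = √((δu/u)² + (-2·δx/x)²) = √(0.0149 + 0.0190) = 0.184
Q = 0.749, so δQ = 0.184 × 0.749 = 0.138.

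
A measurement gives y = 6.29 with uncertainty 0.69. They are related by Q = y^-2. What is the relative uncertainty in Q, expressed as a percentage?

21.9%

Q is a product of powers, so relative uncertainties combine in quadrature:
  (-2·δy/y)² = (-2×0.110)² = 0.0481
δQ/Q = √(0.0481) = 0.219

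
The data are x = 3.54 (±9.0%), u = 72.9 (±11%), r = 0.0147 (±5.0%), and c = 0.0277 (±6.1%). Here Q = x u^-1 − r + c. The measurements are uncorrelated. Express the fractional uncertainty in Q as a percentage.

11.6%

Let p = x·u^-1 = 0.0486. δp/p = √((1·δx/x)² + (-1·δu/u)²) = √(0.00810 + 0.0121) = 0.142, so δp = 0.00690.
Q = p − r + c: δQ = √(δp² + δr² + δc²) = √(4.76e-05 + 5.4e-07 + 2.86e-06) = 0.00714
Q = 0.0616, so δQ/Q = 0.00714/0.0616 = 0.116.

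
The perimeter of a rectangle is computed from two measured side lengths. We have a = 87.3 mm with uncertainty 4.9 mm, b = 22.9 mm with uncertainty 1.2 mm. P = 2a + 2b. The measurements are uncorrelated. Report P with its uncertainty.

220 ± 10.1 mm

Each term contributes (cᵢ δxᵢ)² to (δP)²:
  (2·δa)² = 96.0;  (2·δb)² = 5.76
δP = √(102) = 10.1 mm
P = 220 mm.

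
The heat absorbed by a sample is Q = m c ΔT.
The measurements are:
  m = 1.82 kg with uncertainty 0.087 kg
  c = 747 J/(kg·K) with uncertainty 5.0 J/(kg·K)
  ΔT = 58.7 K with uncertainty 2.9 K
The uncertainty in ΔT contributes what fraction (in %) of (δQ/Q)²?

51.2%

(δQ/Q)² = (1·δm/m)² + (1·δc/c)² + (1·δΔT/ΔT)²
  m term: (1×0.0478)² = 0.00229
  c term: (1×0.00669)² = 4.48e-05
  ΔT term: (1×0.0494)² = 0.00244
Total = 0.00477. Share from ΔT = 0.00244/0.00477 = 0.512.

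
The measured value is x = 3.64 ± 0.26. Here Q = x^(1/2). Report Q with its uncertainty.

1.91 ± 0.0681

Q ∝ x^(1/2), so δQ/Q = |½| · δx/x = 0.5 × 0.0714 = 0.0357.
Q = 1.91, so δQ = 0.0357 × 1.91 = 0.0681.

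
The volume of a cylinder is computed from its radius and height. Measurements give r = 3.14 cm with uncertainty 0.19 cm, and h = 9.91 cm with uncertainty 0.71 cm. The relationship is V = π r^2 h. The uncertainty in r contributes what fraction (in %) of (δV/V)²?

74.0%

(δV/V)² = (2·δr/r)² + (1·δh/h)²
  r term: (2×0.0605)² = 0.0146
  h term: (1×0.0716)² = 0.00513
Total = 0.0198. Share from r = 0.0146/0.0198 = 0.740.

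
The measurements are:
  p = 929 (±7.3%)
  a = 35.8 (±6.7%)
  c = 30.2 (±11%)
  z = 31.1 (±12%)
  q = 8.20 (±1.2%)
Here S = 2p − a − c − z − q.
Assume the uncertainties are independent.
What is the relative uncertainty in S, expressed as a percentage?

7.75%

Sums and differences: (δS)² = Σ (cᵢ δxᵢ)².
  (2·δp)² = 18400;  (δa)² = 5.75;  (δc)² = 11.0;  (δz)² = 13.9;  (δq)² = 0.00968
δS = √(18400) = 136
S = 1750, so δS/S = 136/1750 = 0.0775.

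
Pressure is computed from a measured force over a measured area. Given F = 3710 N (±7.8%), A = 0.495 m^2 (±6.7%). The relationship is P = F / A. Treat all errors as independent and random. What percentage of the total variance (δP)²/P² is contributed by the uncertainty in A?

42.5%

(δP/P)² = (1·δF/F)² + (-1·δA/A)²
  F term: (1×0.0780)² = 0.00608
  A term: (-1×0.0670)² = 0.00449
Total = 0.0106. Share from A = 0.00449/0.0106 = 0.425.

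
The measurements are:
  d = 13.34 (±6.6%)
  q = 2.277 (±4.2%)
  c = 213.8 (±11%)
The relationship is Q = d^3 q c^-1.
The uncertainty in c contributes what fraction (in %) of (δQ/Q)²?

(δQ/Q)² = (3·δd/d)² + (1·δq/q)² + (-1·δc/c)²
  d term: (3×0.0660)² = 0.0392
  q term: (1×0.0420)² = 0.00176
  c term: (-1×0.110)² = 0.0121
Total = 0.0531. Share from c = 0.0121/0.0531 = 0.228.

22.8%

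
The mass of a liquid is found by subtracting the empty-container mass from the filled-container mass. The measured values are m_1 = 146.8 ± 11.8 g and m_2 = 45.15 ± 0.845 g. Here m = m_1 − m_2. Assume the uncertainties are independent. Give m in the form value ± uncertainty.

101.7 ± 11.8 g

m is a linear combination, so absolute uncertainties add in quadrature:
  (δm_1)² = 139;  (δm_2)² = 0.714
δm = √(140) = 11.8 g
m = 101.7 g.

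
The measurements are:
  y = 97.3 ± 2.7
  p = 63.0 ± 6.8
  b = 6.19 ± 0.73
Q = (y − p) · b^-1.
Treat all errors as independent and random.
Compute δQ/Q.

Let u = y − p = 34.3. δu = √(δy² + δp²) = √(7.29 + 46.2) = 7.32, so δu/u = 0.213.
Q is then a monomial in u, b:
δQ/Q = √((δu/u)² + (-1·δb/b)²) = √(0.0455 + 0.0139) = 0.244

0.244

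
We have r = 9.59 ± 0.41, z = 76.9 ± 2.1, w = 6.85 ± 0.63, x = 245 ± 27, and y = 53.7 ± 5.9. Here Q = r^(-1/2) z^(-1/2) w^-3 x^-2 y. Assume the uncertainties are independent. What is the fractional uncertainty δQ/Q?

Q is a product of powers, so relative uncertainties combine in quadrature:
  (−½·δr/r)² = (-0.5×0.0428)² = 0.000457;  (−½·δz/z)² = (-0.5×0.0273)² = 0.000186;  (-3·δw/w)² = (-3×0.0920)² = 0.0761;  (-2·δx/x)² = (-2×0.110)² = 0.0486;  (1·δy/y)² = (1×0.110)² = 0.0121
δQ/Q = √(0.137) = 0.371

0.371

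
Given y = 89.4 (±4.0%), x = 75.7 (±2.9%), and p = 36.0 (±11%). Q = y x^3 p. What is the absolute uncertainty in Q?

Each factor contributes (exponent × relative error)² to (δQ/Q)²:
  (1·δy/y)² = (1×0.0400)² = 0.00160;  (3·δx/x)² = (3×0.0290)² = 0.00757;  (1·δp/p)² = (1×0.110)² = 0.0121
δQ/Q = √(0.0213) = 0.146
Q = 1.4e+09, so δQ = 0.146 × 1.4e+09 = 2.04e+08.

2.04e+08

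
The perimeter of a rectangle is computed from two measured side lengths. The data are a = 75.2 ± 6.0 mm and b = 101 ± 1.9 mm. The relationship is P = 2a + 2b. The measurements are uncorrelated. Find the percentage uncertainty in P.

For a sum/difference, combine absolute errors in quadrature:
  (2·δa)² = 144;  (2·δb)² = 14.4
δP = √(158) = 12.6 mm
P = 352 mm, so δP/P = 12.6/352 = 0.0357.

3.57%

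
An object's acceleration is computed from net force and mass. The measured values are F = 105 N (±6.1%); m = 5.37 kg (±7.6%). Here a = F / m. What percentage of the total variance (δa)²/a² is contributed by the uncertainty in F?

(δa/a)² = (1·δF/F)² + (-1·δm/m)²
  F term: (1×0.0610)² = 0.00372
  m term: (-1×0.0760)² = 0.00578
Total = 0.00950. Share from F = 0.00372/0.00950 = 0.392.

39.2%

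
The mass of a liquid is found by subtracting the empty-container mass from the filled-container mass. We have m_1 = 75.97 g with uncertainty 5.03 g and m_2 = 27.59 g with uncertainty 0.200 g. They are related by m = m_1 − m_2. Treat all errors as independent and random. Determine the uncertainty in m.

5.03 g

Each term contributes (cᵢ δxᵢ)² to (δm)²:
  (δm_1)² = 25.3;  (δm_2)² = 0.0400
δm = √(25.3) = 5.03 g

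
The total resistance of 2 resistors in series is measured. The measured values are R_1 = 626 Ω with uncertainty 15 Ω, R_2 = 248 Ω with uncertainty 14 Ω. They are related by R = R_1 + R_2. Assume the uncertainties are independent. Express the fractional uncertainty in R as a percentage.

For a sum/difference, combine absolute errors in quadrature:
  (δR_1)² = 225;  (δR_2)² = 196
δR = √(421) = 20.5 Ω
R = 874 Ω, so δR/R = 20.5/874 = 0.0235.

2.35%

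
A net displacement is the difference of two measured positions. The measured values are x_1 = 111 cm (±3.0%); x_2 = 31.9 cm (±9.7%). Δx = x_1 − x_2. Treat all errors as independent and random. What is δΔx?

Absolute uncertainties add in quadrature for a linear combination:
  (δx_1)² = 11.1;  (δx_2)² = 9.57
δΔx = √(20.7) = 4.55 cm

4.55 cm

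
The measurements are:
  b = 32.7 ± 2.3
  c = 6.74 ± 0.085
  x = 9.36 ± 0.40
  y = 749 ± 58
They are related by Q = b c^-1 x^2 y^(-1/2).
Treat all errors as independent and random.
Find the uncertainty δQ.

Relative error in a monomial: (δQ/Q)² = Σ (nᵢ · δxᵢ/xᵢ)².
  (1·δb/b)² = (1×0.0703)² = 0.00495;  (-1·δc/c)² = (-1×0.0126)² = 0.000159;  (2·δx/x)² = (2×0.0427)² = 0.00731;  (−½·δy/y)² = (-0.5×0.0774)² = 0.00150
δQ/Q = √(0.0139) = 0.118
Q = 15.5, so δQ = 0.118 × 15.5 = 1.83.

1.83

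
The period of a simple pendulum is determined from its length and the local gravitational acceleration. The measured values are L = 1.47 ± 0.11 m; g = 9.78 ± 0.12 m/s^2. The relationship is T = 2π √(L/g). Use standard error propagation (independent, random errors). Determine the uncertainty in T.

0.0924 s

Since T is a product/quotient, work with relative uncertainties:
  (½·δL/L)² = (0.5×0.0748)² = 0.00140;  (−½·δg/g)² = (-0.5×0.0123)² = 3.76e-05
δT/T = √(0.00144) = 0.0379
T = 2.44 s, so δT = 0.0379 × 2.44 = 0.0924 s.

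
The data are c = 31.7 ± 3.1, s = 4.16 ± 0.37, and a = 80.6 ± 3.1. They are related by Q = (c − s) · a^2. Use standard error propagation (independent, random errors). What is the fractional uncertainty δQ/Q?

Let u = c − s = 27.5. δu = √(δc² + δs²) = √(9.61 + 0.137) = 3.12, so δu/u = 0.113.
Q is then a monomial in u, a:
δQ/Q = √((δu/u)² + (2·δa/a)²) = √(0.0129 + 0.00592) = 0.137

0.137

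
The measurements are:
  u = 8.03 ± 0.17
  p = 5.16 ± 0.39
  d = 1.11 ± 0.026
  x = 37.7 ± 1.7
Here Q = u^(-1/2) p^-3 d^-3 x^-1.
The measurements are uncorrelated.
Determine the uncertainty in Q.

Products/powers → add relative errors in quadrature, weighted by exponent:
  (−½·δu/u)² = (-0.5×0.0212)² = 0.000112;  (-3·δp/p)² = (-3×0.0756)² = 0.0514;  (-3·δd/d)² = (-3×0.0234)² = 0.00494;  (-1·δx/x)² = (-1×0.0451)² = 0.00203
δQ/Q = √(0.0585) = 0.242
Q = 4.98e-05, so δQ = 0.242 × 4.98e-05 = 1.2e-05.

1.2e-05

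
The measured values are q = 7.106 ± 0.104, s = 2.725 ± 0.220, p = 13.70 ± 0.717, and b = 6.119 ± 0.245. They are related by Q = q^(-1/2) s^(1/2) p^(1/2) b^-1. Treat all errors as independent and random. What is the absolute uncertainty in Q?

For a monomial Q ∝ q^(-1/2), s^(1/2), p^(1/2), b^-1, fractional errors add in quadrature:
  (−½·δq/q)² = (-0.5×0.0146)² = 5.35e-05;  (½·δs/s)² = (0.5×0.0807)² = 0.00163;  (½·δp/p)² = (0.5×0.0523)² = 0.000685;  (-1·δb/b)² = (-1×0.0400)² = 0.00160
δQ/Q = √(0.00397) = 0.0630
Q = 0.3746, so δQ = 0.0630 × 0.3746 = 0.0236.

0.0236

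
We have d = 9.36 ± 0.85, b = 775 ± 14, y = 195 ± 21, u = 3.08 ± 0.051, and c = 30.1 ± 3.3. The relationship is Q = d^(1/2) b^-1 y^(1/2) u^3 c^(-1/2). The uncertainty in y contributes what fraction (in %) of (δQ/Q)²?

26.9%

(δQ/Q)² = (½·δd/d)² + (-1·δb/b)² + (½·δy/y)² + (3·δu/u)² + (−½·δc/c)²
  d term: (0.5×0.0908)² = 0.00206
  b term: (-1×0.0181)² = 0.000326
  y term: (0.5×0.108)² = 0.00290
  u term: (3×0.0166)² = 0.00247
  c term: (-0.5×0.110)² = 0.00300
Total = 0.0108. Share from y = 0.00290/0.0108 = 0.269.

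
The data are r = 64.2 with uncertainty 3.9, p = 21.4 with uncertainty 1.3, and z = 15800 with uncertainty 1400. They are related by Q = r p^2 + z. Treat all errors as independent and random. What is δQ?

Let w = r·p^2 = 29400. δw/w = √((1·δr/r)² + (2·δp/p)²) = √(0.00369 + 0.0148) = 0.136, so δw = 3990.
Q = w + z: δQ = √(δw² + δz²) = √(1.59e+07 + 1.96e+06) = 4230

4230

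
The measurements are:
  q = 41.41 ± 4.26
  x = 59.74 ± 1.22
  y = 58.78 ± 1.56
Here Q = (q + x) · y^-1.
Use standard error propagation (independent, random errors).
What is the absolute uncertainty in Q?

0.0881

Let u = q + x = 101.2. δu = √(δq² + δx²) = √(18.1 + 1.49) = 4.43, so δu/u = 0.0438.
Q is then a monomial in u, y:
δQ/Q = √((δu/u)² + (-1·δy/y)²) = √(0.00192 + 0.000704) = 0.0512
Q = 1.721, so δQ = 0.0512 × 1.721 = 0.0881.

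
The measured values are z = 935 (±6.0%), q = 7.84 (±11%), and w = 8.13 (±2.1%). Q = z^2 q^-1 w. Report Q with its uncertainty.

Products/powers → add relative errors in quadrature, weighted by exponent:
  (2·δz/z)² = (2×0.0600)² = 0.0144;  (-1·δq/q)² = (-1×0.110)² = 0.0121;  (1·δw/w)² = (1×0.0210)² = 0.000441
δQ/Q = √(0.0269) = 0.164
Q = 9.07e+05, so δQ = 0.164 × 9.07e+05 = 1.49e+05.

(9.07 ± 1.49) × 10^5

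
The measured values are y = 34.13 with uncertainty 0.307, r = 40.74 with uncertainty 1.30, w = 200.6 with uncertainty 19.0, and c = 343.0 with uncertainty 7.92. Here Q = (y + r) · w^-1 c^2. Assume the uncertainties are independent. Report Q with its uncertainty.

Let u = y + r = 74.87. δu = √(δy² + δr²) = √(0.0942 + 1.69) = 1.34, so δu/u = 0.0178.
Q is then a monomial in u, w, c:
δQ/Q = √((δu/u)² + (-1·δw/w)² + (2·δc/c)²) = √(0.000318 + 0.00897 + 0.00213) = 0.107
Q = 43910, so δQ = 0.107 × 43910 = 4690.

43910 ± 4690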